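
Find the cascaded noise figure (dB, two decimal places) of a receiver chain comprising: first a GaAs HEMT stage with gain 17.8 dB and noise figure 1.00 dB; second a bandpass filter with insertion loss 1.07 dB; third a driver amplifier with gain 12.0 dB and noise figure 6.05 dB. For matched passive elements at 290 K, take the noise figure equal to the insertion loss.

Convert to linear (a loss of L dB is a gain of −L dB): F_i = 10^(NF_i/10), G_i = 10^(G_i,dB/10)
  Stage 1: F_1 = 10^(1.00/10) = 1.259, G_1 = 10^(17.8/10) = 60.26
  Stage 2: F_2 = 10^(1.07/10) = 1.279, G_2 = 10^(−1.07/10) = 0.7816
  Stage 3: F_3 = 10^(6.05/10) = 4.027, G_3 = 10^(12.0/10) = 15.85
Friis cascade:
  F = 1.259 + (1.279 − 1)/60.26 + (4.027 − 1)/47.10 = 1.328
NF = 10 log₁₀(1.328) = 1.23 dB

1.23 dB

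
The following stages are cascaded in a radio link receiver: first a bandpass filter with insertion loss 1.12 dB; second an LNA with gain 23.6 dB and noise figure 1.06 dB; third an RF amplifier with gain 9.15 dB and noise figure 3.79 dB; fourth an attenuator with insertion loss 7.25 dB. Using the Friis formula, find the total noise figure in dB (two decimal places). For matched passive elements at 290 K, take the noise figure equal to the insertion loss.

2.21 dB

Convert to linear (a loss of L dB is a gain of −L dB): F_i = 10^(NF_i/10), G_i = 10^(G_i,dB/10)
  Stage 1: F_1 = 10^(1.12/10) = 1.294, G_1 = 10^(−1.12/10) = 0.7727
  Stage 2: F_2 = 10^(1.06/10) = 1.276, G_2 = 10^(23.6/10) = 229.1
  Stage 3: F_3 = 10^(3.79/10) = 2.393, G_3 = 10^(9.15/10) = 8.222
  Stage 4: F_4 = 10^(7.25/10) = 5.309, G_4 = 10^(−7.25/10) = 0.1884
Friis cascade:
  F = 1.294 + (1.276 − 1)/0.7727 + (2.393 − 1)/177.0 + (5.309 − 1)/1455 = 1.663
NF = 10 log₁₀(1.663) = 2.21 dB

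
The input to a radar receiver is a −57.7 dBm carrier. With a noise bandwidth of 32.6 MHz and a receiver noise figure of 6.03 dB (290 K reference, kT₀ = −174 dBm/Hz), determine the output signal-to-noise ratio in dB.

Noise floor: N = −174 + 10 log₁₀(B) + NF
10 log₁₀(3.26×10⁷) = 75.13 dB
N = −174 + 75.13 + 6.03 = −92.84 dBm
SNR = P_sig − N = −57.7 − (−92.84) = 35.14 dB → 35.1 dB

35.1 dB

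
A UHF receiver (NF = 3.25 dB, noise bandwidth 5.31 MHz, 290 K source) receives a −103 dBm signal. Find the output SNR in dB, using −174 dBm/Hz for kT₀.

Noise floor: N = −174 + 10 log₁₀(B) + NF
10 log₁₀(5.31×10⁶) = 67.25 dB
N = −174 + 67.25 + 3.25 = −103.50 dBm
SNR = P_sig − N = −103 − (−103.50) = 0.50 dB → 0.5 dB

0.5 dB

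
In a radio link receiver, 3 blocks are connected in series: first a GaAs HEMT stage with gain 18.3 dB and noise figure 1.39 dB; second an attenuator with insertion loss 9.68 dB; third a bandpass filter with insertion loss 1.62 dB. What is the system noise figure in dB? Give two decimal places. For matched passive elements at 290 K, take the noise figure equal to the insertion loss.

Convert to linear (a loss of L dB is a gain of −L dB): F_i = 10^(NF_i/10), G_i = 10^(G_i,dB/10)
  Stage 1: F_1 = 10^(1.39/10) = 1.377, G_1 = 10^(18.3/10) = 67.61
  Stage 2: F_2 = 10^(9.68/10) = 9.290, G_2 = 10^(−9.68/10) = 0.1076
  Stage 3: F_3 = 10^(1.62/10) = 1.452, G_3 = 10^(−1.62/10) = 0.6887
Friis cascade:
  F = 1.377 + (9.290 − 1)/67.61 + (1.452 − 1)/7.278 = 1.562
NF = 10 log₁₀(1.562) = 1.94 dB

1.94 dB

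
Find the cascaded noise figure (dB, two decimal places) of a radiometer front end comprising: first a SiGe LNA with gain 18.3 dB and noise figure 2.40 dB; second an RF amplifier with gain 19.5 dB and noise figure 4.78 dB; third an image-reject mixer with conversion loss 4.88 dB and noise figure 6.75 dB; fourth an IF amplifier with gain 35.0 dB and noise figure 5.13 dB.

Convert to linear (a loss of L dB is a gain of −L dB): F_i = 10^(NF_i/10), G_i = 10^(G_i,dB/10)
  Stage 1: F_1 = 10^(2.40/10) = 1.738, G_1 = 10^(18.3/10) = 67.61
  Stage 2: F_2 = 10^(4.78/10) = 3.006, G_2 = 10^(19.5/10) = 89.13
  Stage 3: F_3 = 10^(6.75/10) = 4.732, G_3 = 10^(−4.88/10) = 0.3251
  Stage 4: F_4 = 10^(5.13/10) = 3.258, G_4 = 10^(35.0/10) = 3162
Friis cascade:
  F = 1.738 + (3.006 − 1)/67.61 + (4.732 − 1)/6026 + (3.258 − 1)/1959 = 1.769
NF = 10 log₁₀(1.769) = 2.48 dB

2.48 dB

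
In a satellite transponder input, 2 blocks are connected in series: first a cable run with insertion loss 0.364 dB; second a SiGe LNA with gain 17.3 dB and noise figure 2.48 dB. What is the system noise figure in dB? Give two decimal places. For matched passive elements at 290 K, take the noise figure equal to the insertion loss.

2.84 dB

Convert to linear (a loss of L dB is a gain of −L dB): F_i = 10^(NF_i/10), G_i = 10^(G_i,dB/10)
  Stage 1: F_1 = 10^(0.364/10) = 1.087, G_1 = 10^(−0.364/10) = 0.9196
  Stage 2: F_2 = 10^(2.48/10) = 1.770, G_2 = 10^(17.3/10) = 53.70
Friis cascade:
  F = 1.087 + (1.770 − 1)/0.9196 = 1.925
NF = 10 log₁₀(1.925) = 2.84 dB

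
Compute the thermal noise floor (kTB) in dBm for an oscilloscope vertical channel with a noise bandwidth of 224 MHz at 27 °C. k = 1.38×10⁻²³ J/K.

T = 27 °C + 273.15 = 300.15 K
P_n = kTB = 1.38×10⁻²³ × 300.15 × 2.24×10⁸ = 9.28×10⁻¹³ W
In dBm: 10 log₁₀(9.28×10⁻¹³ / 10⁻³) = −90.3 dBm

−90.3 dBm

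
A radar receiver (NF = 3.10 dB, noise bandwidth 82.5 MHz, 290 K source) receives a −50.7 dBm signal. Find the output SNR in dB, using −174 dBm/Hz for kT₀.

Noise floor: N = −174 + 10 log₁₀(B) + NF
10 log₁₀(8.25×10⁷) = 79.16 dB
N = −174 + 79.16 + 3.10 = −91.74 dBm
SNR = P_sig − N = −50.7 − (−91.74) = 41.04 dB → 41.0 dB

41.0 dB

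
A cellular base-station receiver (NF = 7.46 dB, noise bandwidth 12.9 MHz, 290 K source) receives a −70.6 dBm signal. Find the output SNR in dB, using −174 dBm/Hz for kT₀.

Noise floor: N = −174 + 10 log₁₀(B) + NF
10 log₁₀(1.29×10⁷) = 71.11 dB
N = −174 + 71.11 + 7.46 = −95.43 dBm
SNR = P_sig − N = −70.6 − (−95.43) = 24.83 dB → 24.8 dB

24.8 dB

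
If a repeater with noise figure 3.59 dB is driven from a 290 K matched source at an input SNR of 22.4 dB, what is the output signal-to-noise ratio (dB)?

By definition F = SNR_in/SNR_out, so in dB: SNR_out = SNR_in − NF
SNR_out = 22.4 − 3.59 = 18.81 dB

18.81 dB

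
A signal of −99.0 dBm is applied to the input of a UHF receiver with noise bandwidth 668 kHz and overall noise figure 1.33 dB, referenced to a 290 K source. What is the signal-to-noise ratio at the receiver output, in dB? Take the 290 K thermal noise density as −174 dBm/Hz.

Noise floor: N = −174 + 10 log₁₀(B) + NF
10 log₁₀(6.68×10⁵) = 58.25 dB
N = −174 + 58.25 + 1.33 = −114.42 dBm
SNR = P_sig − N = −99.0 − (−114.42) = 15.42 dB → 15.4 dB

15.4 dB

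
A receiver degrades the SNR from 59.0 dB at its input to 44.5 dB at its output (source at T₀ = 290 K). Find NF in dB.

14.5 dB

NF (dB) = SNR_in(dB) − SNR_out(dB) when the source is at T₀
NF = 59.0 − 44.5 = 14.5 dB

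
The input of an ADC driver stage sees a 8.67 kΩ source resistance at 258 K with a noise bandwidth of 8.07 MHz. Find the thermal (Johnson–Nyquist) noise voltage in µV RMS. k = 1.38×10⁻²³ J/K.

V_n = √(4kTRB)
4kTRB = 4 × 1.38×10⁻²³ × 258 × 8.67×10³ × 8.07×10⁶ = 9.96×10⁻¹⁰ V²
V_n = √(9.96×10⁻¹⁰) = 3.16×10⁻⁵ V = 31.6 µV

31.6 µV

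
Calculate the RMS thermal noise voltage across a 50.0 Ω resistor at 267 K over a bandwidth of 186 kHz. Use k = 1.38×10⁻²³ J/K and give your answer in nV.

370 nV

V_n = √(4kTRB)
4kTRB = 4 × 1.38×10⁻²³ × 267 × 5.00×10¹ × 1.86×10⁵ = 1.37×10⁻¹³ V²
V_n = √(1.37×10⁻¹³) = 3.70×10⁻⁷ V = 370 nV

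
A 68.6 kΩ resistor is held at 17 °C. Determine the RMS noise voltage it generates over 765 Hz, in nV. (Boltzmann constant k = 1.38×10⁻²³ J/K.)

T = 17 °C + 273.15 = 290.15 K
V_n = √(4kTRB)
4kTRB = 4 × 1.38×10⁻²³ × 290.15 × 6.86×10⁴ × 7.65×10² = 8.41×10⁻¹³ V²
V_n = √(8.41×10⁻¹³) = 9.17×10⁻⁷ V = 917 nV

917 nV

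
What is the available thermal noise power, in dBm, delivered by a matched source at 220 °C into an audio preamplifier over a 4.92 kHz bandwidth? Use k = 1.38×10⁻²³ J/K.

−134.8 dBm

T = 220 °C + 273.15 = 493.15 K
P_n = kTB = 1.38×10⁻²³ × 493.15 × 4.92×10³ = 3.35×10⁻¹⁷ W
In dBm: 10 log₁₀(3.35×10⁻¹⁷ / 10⁻³) = −134.8 dBm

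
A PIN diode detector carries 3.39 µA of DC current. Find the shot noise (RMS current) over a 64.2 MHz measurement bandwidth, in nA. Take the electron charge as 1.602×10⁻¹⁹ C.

I_n = √(2qI·B)
2qI·B = 2 × 1.602×10⁻¹⁹ × 3.39×10⁻⁶ × 6.42×10⁷ = 6.97×10⁻¹⁷ A²
I_n = √(6.97×10⁻¹⁷) = 8.35×10⁻⁹ A = 8.35 nA

8.35 nA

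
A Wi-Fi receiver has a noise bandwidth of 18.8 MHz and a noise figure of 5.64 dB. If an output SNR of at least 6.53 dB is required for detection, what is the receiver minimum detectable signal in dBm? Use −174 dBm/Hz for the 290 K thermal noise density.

Sensitivity = −174 + 10 log₁₀(B) + NF + SNR_min
= −174 + 72.74 + 5.64 + 6.53
= −89.09 dBm → −89.1 dBm

−89.1 dBm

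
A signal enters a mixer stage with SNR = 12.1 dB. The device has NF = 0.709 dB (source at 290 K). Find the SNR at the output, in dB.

11.391 dB

By definition F = SNR_in/SNR_out, so in dB: SNR_out = SNR_in − NF
SNR_out = 12.1 − 0.709 = 11.391 dB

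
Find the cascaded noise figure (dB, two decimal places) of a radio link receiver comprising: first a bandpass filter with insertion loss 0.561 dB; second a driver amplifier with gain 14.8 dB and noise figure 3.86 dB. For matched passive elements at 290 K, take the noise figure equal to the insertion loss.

Convert to linear (a loss of L dB is a gain of −L dB): F_i = 10^(NF_i/10), G_i = 10^(G_i,dB/10)
  Stage 1: F_1 = 10^(0.561/10) = 1.138, G_1 = 10^(−0.561/10) = 0.8788
  Stage 2: F_2 = 10^(3.86/10) = 2.432, G_2 = 10^(14.8/10) = 30.20
Friis cascade:
  F = 1.138 + (2.432 − 1)/0.8788 = 2.768
NF = 10 log₁₀(2.768) = 4.42 dB

4.42 dB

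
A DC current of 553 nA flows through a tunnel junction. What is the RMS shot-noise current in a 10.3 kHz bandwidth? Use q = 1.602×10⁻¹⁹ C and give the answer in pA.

I_n = √(2qI·B)
2qI·B = 2 × 1.602×10⁻¹⁹ × 5.53×10⁻⁷ × 1.03×10⁴ = 1.82×10⁻²¹ A²
I_n = √(1.82×10⁻²¹) = 4.27×10⁻¹¹ A = 42.7 pA

42.7 pA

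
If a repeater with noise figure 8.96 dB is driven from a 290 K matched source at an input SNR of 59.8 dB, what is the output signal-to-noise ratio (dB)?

By definition F = SNR_in/SNR_out, so in dB: SNR_out = SNR_in − NF
SNR_out = 59.8 − 8.96 = 50.84 dB

50.84 dB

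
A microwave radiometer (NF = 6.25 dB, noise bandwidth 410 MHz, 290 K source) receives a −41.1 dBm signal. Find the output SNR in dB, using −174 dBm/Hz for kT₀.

Noise floor: N = −174 + 10 log₁₀(B) + NF
10 log₁₀(4.10×10⁸) = 86.13 dB
N = −174 + 86.13 + 6.25 = −81.62 dBm
SNR = P_sig − N = −41.1 − (−81.62) = 40.52 dB → 40.5 dB

40.5 dB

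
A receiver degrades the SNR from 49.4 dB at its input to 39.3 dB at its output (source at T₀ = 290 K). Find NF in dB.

10.1 dB

NF (dB) = SNR_in(dB) − SNR_out(dB) when the source is at T₀
NF = 49.4 − 39.3 = 10.1 dB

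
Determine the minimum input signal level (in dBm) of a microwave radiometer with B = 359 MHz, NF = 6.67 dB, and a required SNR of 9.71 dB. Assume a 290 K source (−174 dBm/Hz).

Sensitivity = −174 + 10 log₁₀(B) + NF + SNR_min
= −174 + 85.55 + 6.67 + 9.71
= −72.07 dBm → −72.1 dBm

−72.1 dBm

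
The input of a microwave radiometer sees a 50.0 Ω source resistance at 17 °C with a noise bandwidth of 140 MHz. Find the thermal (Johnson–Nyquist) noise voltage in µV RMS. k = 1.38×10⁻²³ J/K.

T = 17 °C + 273.15 = 290.15 K
V_n = √(4kTRB)
4kTRB = 4 × 1.38×10⁻²³ × 290.15 × 5.00×10¹ × 1.40×10⁸ = 1.12×10⁻¹⁰ V²
V_n = √(1.12×10⁻¹⁰) = 1.06×10⁻⁵ V = 10.6 µV

10.6 µV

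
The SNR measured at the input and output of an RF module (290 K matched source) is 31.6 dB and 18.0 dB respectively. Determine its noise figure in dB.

NF (dB) = SNR_in(dB) − SNR_out(dB) when the source is at T₀
NF = 31.6 − 18.0 = 13.6 dB

13.6 dB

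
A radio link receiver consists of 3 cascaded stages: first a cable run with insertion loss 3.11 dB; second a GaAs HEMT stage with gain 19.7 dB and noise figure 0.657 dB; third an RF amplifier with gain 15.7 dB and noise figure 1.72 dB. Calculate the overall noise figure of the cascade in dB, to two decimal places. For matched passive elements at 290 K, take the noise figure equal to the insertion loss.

3.79 dB

Convert to linear (a loss of L dB is a gain of −L dB): F_i = 10^(NF_i/10), G_i = 10^(G_i,dB/10)
  Stage 1: F_1 = 10^(3.11/10) = 2.046, G_1 = 10^(−3.11/10) = 0.4887
  Stage 2: F_2 = 10^(0.657/10) = 1.163, G_2 = 10^(19.7/10) = 93.33
  Stage 3: F_3 = 10^(1.72/10) = 1.486, G_3 = 10^(15.7/10) = 37.15
Friis cascade:
  F = 2.046 + (1.163 − 1)/0.4887 + (1.486 − 1)/45.60 = 2.391
NF = 10 log₁₀(2.391) = 3.79 dB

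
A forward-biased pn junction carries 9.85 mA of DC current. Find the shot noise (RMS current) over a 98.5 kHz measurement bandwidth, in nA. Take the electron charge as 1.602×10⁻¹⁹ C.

17.6 nA

I_n = √(2qI·B)
2qI·B = 2 × 1.602×10⁻¹⁹ × 9.85×10⁻³ × 9.85×10⁴ = 3.11×10⁻¹⁶ A²
I_n = √(3.11×10⁻¹⁶) = 1.76×10⁻⁸ A = 17.6 nA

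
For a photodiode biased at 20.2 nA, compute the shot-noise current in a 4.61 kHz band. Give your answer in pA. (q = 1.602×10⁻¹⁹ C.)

5.46 pA

I_n = √(2qI·B)
2qI·B = 2 × 1.602×10⁻¹⁹ × 2.02×10⁻⁸ × 4.61×10³ = 2.98×10⁻²³ A²
I_n = √(2.98×10⁻²³) = 5.46×10⁻¹² A = 5.46 pA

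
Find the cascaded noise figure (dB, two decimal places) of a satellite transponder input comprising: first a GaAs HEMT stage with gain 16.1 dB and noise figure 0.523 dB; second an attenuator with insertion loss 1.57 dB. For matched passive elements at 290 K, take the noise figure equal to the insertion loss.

Convert to linear (a loss of L dB is a gain of −L dB): F_i = 10^(NF_i/10), G_i = 10^(G_i,dB/10)
  Stage 1: F_1 = 10^(0.523/10) = 1.128, G_1 = 10^(16.1/10) = 40.74
  Stage 2: F_2 = 10^(1.57/10) = 1.435, G_2 = 10^(−1.57/10) = 0.6966
Friis cascade:
  F = 1.128 + (1.435 − 1)/40.74 = 1.139
NF = 10 log₁₀(1.139) = 0.56 dB

0.56 dB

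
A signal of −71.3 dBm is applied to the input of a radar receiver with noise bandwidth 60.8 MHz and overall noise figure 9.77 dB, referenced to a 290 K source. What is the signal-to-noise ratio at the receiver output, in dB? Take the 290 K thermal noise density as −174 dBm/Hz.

15.1 dB

Noise floor: N = −174 + 10 log₁₀(B) + NF
10 log₁₀(6.08×10⁷) = 77.84 dB
N = −174 + 77.84 + 9.77 = −86.39 dBm
SNR = P_sig − N = −71.3 − (−86.39) = 15.09 dB → 15.1 dB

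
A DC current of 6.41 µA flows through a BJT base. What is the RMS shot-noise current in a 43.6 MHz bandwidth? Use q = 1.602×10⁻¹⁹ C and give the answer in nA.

9.46 nA

I_n = √(2qI·B)
2qI·B = 2 × 1.602×10⁻¹⁹ × 6.41×10⁻⁶ × 4.36×10⁷ = 8.95×10⁻¹⁷ A²
I_n = √(8.95×10⁻¹⁷) = 9.46×10⁻⁹ A = 9.46 nA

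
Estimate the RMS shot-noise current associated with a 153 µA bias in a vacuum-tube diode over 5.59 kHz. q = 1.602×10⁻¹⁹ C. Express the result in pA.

523 pA

I_n = √(2qI·B)
2qI·B = 2 × 1.602×10⁻¹⁹ × 1.53×10⁻⁴ × 5.59×10³ = 2.74×10⁻¹⁹ A²
I_n = √(2.74×10⁻¹⁹) = 5.23×10⁻¹⁰ A = 523 pA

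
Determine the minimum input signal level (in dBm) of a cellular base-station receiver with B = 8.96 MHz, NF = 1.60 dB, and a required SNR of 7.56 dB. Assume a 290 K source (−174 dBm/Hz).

Sensitivity = −174 + 10 log₁₀(B) + NF + SNR_min
= −174 + 69.52 + 1.60 + 7.56
= −95.32 dBm → −95.3 dBm

−95.3 dBm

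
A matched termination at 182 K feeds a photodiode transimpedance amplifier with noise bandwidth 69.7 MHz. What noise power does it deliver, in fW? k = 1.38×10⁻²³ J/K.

175 fW

P_n = kTB = 1.38×10⁻²³ × 182 × 6.97×10⁷ = 1.75×10⁻¹³ W = 175 fW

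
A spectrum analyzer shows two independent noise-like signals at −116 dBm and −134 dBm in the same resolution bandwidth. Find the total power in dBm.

Convert to linear, add, convert back:
P₁ = 2.51×10⁻¹⁵ W, P₂ = 3.98×10⁻¹⁷ W
P_tot = 2.55×10⁻¹⁵ W → 10 log₁₀(P_tot / 10⁻³) = −115.9 dBm

−115.9 dBm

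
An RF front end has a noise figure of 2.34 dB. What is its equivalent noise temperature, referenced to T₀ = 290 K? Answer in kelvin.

F = 10^(2.34/10) = 1.71396
T_e = (F − 1)·T₀ = (1.71396 − 1) × 290 = 207 K

207 K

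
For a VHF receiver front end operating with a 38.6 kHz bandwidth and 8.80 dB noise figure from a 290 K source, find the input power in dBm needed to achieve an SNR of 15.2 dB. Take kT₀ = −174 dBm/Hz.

Sensitivity = −174 + 10 log₁₀(B) + NF + SNR_min
= −174 + 45.87 + 8.80 + 15.2
= −104.13 dBm → −104.1 dBm

−104.1 dBm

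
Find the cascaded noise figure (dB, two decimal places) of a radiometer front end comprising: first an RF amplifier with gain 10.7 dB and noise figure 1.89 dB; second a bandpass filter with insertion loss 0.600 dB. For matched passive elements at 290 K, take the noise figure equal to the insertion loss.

1.93 dB

Convert to linear (a loss of L dB is a gain of −L dB): F_i = 10^(NF_i/10), G_i = 10^(G_i,dB/10)
  Stage 1: F_1 = 10^(1.89/10) = 1.545, G_1 = 10^(10.7/10) = 11.75
  Stage 2: F_2 = 10^(0.600/10) = 1.148, G_2 = 10^(−0.600/10) = 0.8710
Friis cascade:
  F = 1.545 + (1.148 − 1)/11.75 = 1.558
NF = 10 log₁₀(1.558) = 1.93 dB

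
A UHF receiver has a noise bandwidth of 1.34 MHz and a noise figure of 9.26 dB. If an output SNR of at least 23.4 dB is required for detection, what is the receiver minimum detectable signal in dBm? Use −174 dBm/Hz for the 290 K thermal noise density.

−80.1 dBm

Sensitivity = −174 + 10 log₁₀(B) + NF + SNR_min
= −174 + 61.27 + 9.26 + 23.4
= −80.07 dBm → −80.1 dBm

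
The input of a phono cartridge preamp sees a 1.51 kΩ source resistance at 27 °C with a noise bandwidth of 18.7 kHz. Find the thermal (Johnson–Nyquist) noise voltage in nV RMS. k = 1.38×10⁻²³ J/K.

684 nV

T = 27 °C + 273.15 = 300.15 K
V_n = √(4kTRB)
4kTRB = 4 × 1.38×10⁻²³ × 300.15 × 1.51×10³ × 1.87×10⁴ = 4.68×10⁻¹³ V²
V_n = √(4.68×10⁻¹³) = 6.84×10⁻⁷ V = 684 nV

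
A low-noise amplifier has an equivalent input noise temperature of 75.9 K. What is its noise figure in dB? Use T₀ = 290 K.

F = 1 + T_e/T₀ = 1 + 75.9/290 = 1.26172
NF = 10 log₁₀(1.26172) = 1.01 dB

1.01 dB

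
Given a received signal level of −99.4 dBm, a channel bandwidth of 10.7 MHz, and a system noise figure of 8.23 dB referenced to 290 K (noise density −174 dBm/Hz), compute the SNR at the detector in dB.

Noise floor: N = −174 + 10 log₁₀(B) + NF
10 log₁₀(1.07×10⁷) = 70.29 dB
N = −174 + 70.29 + 8.23 = −95.48 dBm
SNR = P_sig − N = −99.4 − (−95.48) = −3.92 dB → −3.9 dB

−3.9 dB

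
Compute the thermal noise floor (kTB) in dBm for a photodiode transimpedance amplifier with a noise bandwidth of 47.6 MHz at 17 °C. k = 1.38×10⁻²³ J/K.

T = 17 °C + 273.15 = 290.15 K
P_n = kTB = 1.38×10⁻²³ × 290.15 × 4.76×10⁷ = 1.91×10⁻¹³ W
In dBm: 10 log₁₀(1.91×10⁻¹³ / 10⁻³) = −97.2 dBm

−97.2 dBm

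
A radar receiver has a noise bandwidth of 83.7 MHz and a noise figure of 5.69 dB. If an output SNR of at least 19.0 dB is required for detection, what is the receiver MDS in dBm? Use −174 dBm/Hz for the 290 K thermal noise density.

Sensitivity = −174 + 10 log₁₀(B) + NF + SNR_min
= −174 + 79.23 + 5.69 + 19.0
= −70.08 dBm → −70.1 dBm

−70.1 dBm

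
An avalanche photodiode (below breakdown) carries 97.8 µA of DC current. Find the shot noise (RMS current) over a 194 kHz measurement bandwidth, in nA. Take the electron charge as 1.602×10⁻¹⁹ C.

2.47 nA

I_n = √(2qI·B)
2qI·B = 2 × 1.602×10⁻¹⁹ × 9.78×10⁻⁵ × 1.94×10⁵ = 6.08×10⁻¹⁸ A²
I_n = √(6.08×10⁻¹⁸) = 2.47×10⁻⁹ A = 2.47 nA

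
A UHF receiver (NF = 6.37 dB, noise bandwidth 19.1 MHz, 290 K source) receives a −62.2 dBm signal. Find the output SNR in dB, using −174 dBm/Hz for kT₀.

32.6 dB

Noise floor: N = −174 + 10 log₁₀(B) + NF
10 log₁₀(1.91×10⁷) = 72.81 dB
N = −174 + 72.81 + 6.37 = −94.82 dBm
SNR = P_sig − N = −62.2 − (−94.82) = 32.62 dB → 32.6 dB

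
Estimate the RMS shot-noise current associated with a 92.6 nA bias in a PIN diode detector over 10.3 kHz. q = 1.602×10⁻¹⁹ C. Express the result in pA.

I_n = √(2qI·B)
2qI·B = 2 × 1.602×10⁻¹⁹ × 9.26×10⁻⁸ × 1.03×10⁴ = 3.06×10⁻²² A²
I_n = √(3.06×10⁻²²) = 1.75×10⁻¹¹ A = 17.5 pA

17.5 pA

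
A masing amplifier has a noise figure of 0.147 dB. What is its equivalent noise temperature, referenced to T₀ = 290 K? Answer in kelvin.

F = 10^(0.147/10) = 1.03443
T_e = (F − 1)·T₀ = (1.03443 − 1) × 290 = 9.98 K

9.98 K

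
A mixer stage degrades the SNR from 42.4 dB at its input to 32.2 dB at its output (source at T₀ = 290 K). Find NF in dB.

NF (dB) = SNR_in(dB) − SNR_out(dB) when the source is at T₀
NF = 42.4 − 32.2 = 10.2 dB

10.2 dB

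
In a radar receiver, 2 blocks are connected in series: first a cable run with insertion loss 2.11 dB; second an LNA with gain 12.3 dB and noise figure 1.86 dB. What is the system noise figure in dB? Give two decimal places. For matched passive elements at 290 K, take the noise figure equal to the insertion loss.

Convert to linear (a loss of L dB is a gain of −L dB): F_i = 10^(NF_i/10), G_i = 10^(G_i,dB/10)
  Stage 1: F_1 = 10^(2.11/10) = 1.626, G_1 = 10^(−2.11/10) = 0.6152
  Stage 2: F_2 = 10^(1.86/10) = 1.535, G_2 = 10^(12.3/10) = 16.98
Friis cascade:
  F = 1.626 + (1.535 − 1)/0.6152 = 2.495
NF = 10 log₁₀(2.495) = 3.97 dB

3.97 dB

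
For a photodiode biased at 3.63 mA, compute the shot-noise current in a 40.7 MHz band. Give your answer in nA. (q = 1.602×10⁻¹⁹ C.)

218 nA

I_n = √(2qI·B)
2qI·B = 2 × 1.602×10⁻¹⁹ × 3.63×10⁻³ × 4.07×10⁷ = 4.73×10⁻¹⁴ A²
I_n = √(4.73×10⁻¹⁴) = 2.18×10⁻⁷ A = 218 nA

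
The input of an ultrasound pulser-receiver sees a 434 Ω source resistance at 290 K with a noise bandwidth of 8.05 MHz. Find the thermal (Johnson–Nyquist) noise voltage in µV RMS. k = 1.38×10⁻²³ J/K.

V_n = √(4kTRB)
4kTRB = 4 × 1.38×10⁻²³ × 290 × 4.34×10² × 8.05×10⁶ = 5.59×10⁻¹¹ V²
V_n = √(5.59×10⁻¹¹) = 7.48×10⁻⁶ V = 7.48 µV

7.48 µV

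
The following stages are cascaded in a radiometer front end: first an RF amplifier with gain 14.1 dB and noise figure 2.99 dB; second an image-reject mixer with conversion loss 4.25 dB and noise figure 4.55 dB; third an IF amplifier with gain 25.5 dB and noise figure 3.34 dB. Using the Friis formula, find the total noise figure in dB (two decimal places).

Convert to linear (a loss of L dB is a gain of −L dB): F_i = 10^(NF_i/10), G_i = 10^(G_i,dB/10)
  Stage 1: F_1 = 10^(2.99/10) = 1.991, G_1 = 10^(14.1/10) = 25.70
  Stage 2: F_2 = 10^(4.55/10) = 2.851, G_2 = 10^(−4.25/10) = 0.3758
  Stage 3: F_3 = 10^(3.34/10) = 2.158, G_3 = 10^(25.5/10) = 354.8
Friis cascade:
  F = 1.991 + (2.851 − 1)/25.70 + (2.158 − 1)/9.661 = 2.183
NF = 10 log₁₀(2.183) = 3.39 dB

3.39 dB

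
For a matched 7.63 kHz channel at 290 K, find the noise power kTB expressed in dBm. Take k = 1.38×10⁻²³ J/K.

P_n = kTB = 1.38×10⁻²³ × 290 × 7.63×10³ = 3.05×10⁻¹⁷ W
In dBm: 10 log₁₀(3.05×10⁻¹⁷ / 10⁻³) = −135.2 dBm

−135.2 dBm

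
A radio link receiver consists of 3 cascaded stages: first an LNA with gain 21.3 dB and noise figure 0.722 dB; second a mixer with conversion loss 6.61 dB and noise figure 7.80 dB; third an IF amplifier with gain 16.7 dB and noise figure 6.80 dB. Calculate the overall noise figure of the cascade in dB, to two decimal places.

Convert to linear (a loss of L dB is a gain of −L dB): F_i = 10^(NF_i/10), G_i = 10^(G_i,dB/10)
  Stage 1: F_1 = 10^(0.722/10) = 1.181, G_1 = 10^(21.3/10) = 134.9
  Stage 2: F_2 = 10^(7.80/10) = 6.026, G_2 = 10^(−6.61/10) = 0.2183
  Stage 3: F_3 = 10^(6.80/10) = 4.786, G_3 = 10^(16.7/10) = 46.77
Friis cascade:
  F = 1.181 + (6.026 − 1)/134.9 + (4.786 − 1)/29.44 = 1.347
NF = 10 log₁₀(1.347) = 1.29 dB

1.29 dB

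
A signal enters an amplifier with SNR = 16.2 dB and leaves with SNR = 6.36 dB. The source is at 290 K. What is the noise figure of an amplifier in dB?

9.84 dB

NF (dB) = SNR_in(dB) − SNR_out(dB) when the source is at T₀
NF = 16.2 − 6.36 = 9.84 dB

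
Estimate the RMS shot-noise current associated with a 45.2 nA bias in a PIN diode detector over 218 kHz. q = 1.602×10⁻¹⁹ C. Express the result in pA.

56.2 pA

I_n = √(2qI·B)
2qI·B = 2 × 1.602×10⁻¹⁹ × 4.52×10⁻⁸ × 2.18×10⁵ = 3.16×10⁻²¹ A²
I_n = √(3.16×10⁻²¹) = 5.62×10⁻¹¹ A = 56.2 pA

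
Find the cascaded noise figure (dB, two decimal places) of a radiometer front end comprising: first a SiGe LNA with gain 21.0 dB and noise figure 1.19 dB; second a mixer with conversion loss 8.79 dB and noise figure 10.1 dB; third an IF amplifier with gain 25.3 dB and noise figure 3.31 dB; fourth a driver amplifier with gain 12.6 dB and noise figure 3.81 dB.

Convert to linear (a loss of L dB is a gain of −L dB): F_i = 10^(NF_i/10), G_i = 10^(G_i,dB/10)
  Stage 1: F_1 = 10^(1.19/10) = 1.315, G_1 = 10^(21.0/10) = 125.9
  Stage 2: F_2 = 10^(10.1/10) = 10.23, G_2 = 10^(−8.79/10) = 0.1321
  Stage 3: F_3 = 10^(3.31/10) = 2.143, G_3 = 10^(25.3/10) = 338.8
  Stage 4: F_4 = 10^(3.81/10) = 2.404, G_4 = 10^(12.6/10) = 18.20
Friis cascade:
  F = 1.315 + (10.23 − 1)/125.9 + (2.143 − 1)/16.63 + (2.404 − 1)/5636 = 1.458
NF = 10 log₁₀(1.458) = 1.64 dB

1.64 dB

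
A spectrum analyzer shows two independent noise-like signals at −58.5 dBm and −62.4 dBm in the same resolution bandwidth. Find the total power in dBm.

−57.0 dBm

Convert to linear, add, convert back:
P₁ = 1.41×10⁻⁹ W, P₂ = 5.75×10⁻¹⁰ W
P_tot = 1.99×10⁻⁹ W → 10 log₁₀(P_tot / 10⁻³) = −57.0 dBm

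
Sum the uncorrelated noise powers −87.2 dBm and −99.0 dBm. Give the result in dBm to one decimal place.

Convert to linear, add, convert back:
P₁ = 1.91×10⁻¹² W, P₂ = 1.26×10⁻¹³ W
P_tot = 2.03×10⁻¹² W → 10 log₁₀(P_tot / 10⁻³) = −86.9 dBm

−86.9 dBm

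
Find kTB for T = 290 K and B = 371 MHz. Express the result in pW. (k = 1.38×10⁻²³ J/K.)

1.48 pW

P_n = kTB = 1.38×10⁻²³ × 290 × 3.71×10⁸ = 1.48×10⁻¹² W = 1.48 pW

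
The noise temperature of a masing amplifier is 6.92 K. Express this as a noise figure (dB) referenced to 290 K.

F = 1 + T_e/T₀ = 1 + 6.92/290 = 1.02386
NF = 10 log₁₀(1.02386) = 0.102 dB

0.102 dB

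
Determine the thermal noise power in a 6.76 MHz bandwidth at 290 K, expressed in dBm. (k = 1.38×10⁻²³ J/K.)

−105.7 dBm

P_n = kTB = 1.38×10⁻²³ × 290 × 6.76×10⁶ = 2.71×10⁻¹⁴ W
In dBm: 10 log₁₀(2.71×10⁻¹⁴ / 10⁻³) = −105.7 dBm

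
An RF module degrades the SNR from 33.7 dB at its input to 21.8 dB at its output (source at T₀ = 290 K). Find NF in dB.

NF (dB) = SNR_in(dB) − SNR_out(dB) when the source is at T₀
NF = 33.7 − 21.8 = 11.9 dB

11.9 dB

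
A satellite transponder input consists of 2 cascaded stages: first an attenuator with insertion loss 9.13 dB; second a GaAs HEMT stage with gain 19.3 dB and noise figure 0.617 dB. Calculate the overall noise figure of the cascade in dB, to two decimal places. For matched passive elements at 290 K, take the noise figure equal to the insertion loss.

Convert to linear (a loss of L dB is a gain of −L dB): F_i = 10^(NF_i/10), G_i = 10^(G_i,dB/10)
  Stage 1: F_1 = 10^(9.13/10) = 8.185, G_1 = 10^(−9.13/10) = 0.1222
  Stage 2: F_2 = 10^(0.617/10) = 1.153, G_2 = 10^(19.3/10) = 85.11
Friis cascade:
  F = 8.185 + (1.153 − 1)/0.1222 = 9.434
NF = 10 log₁₀(9.434) = 9.75 dB

9.75 dB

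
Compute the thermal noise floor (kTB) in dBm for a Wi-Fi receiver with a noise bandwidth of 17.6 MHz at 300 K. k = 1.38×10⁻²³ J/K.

−101.4 dBm

P_n = kTB = 1.38×10⁻²³ × 300 × 1.76×10⁷ = 7.29×10⁻¹⁴ W
In dBm: 10 log₁₀(7.29×10⁻¹⁴ / 10⁻³) = −101.4 dBm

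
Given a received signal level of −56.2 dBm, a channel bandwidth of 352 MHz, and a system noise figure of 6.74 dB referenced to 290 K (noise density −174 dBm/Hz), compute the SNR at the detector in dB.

Noise floor: N = −174 + 10 log₁₀(B) + NF
10 log₁₀(3.52×10⁸) = 85.47 dB
N = −174 + 85.47 + 6.74 = −81.79 dBm
SNR = P_sig − N = −56.2 − (−81.79) = 25.59 dB → 25.6 dB

25.6 dB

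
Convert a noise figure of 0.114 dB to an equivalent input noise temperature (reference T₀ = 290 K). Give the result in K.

F = 10^(0.114/10) = 1.0266
T_e = (F − 1)·T₀ = (1.0266 − 1) × 290 = 7.71 K

7.71 K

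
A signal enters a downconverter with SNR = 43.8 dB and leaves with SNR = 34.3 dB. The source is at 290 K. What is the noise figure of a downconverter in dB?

9.5 dB

NF (dB) = SNR_in(dB) − SNR_out(dB) when the source is at T₀
NF = 43.8 − 34.3 = 9.5 dB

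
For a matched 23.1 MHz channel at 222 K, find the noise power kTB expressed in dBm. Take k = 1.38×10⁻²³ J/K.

−101.5 dBm

P_n = kTB = 1.38×10⁻²³ × 222 × 2.31×10⁷ = 7.08×10⁻¹⁴ W
In dBm: 10 log₁₀(7.08×10⁻¹⁴ / 10⁻³) = −101.5 dBm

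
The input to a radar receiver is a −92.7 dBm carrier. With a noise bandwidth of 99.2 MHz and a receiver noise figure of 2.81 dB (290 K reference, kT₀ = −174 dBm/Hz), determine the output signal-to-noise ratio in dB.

−1.5 dB

Noise floor: N = −174 + 10 log₁₀(B) + NF
10 log₁₀(9.92×10⁷) = 79.97 dB
N = −174 + 79.97 + 2.81 = −91.22 dBm
SNR = P_sig − N = −92.7 − (−91.22) = −1.48 dB → −1.5 dB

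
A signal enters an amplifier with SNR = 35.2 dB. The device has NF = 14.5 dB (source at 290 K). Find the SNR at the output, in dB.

20.7 dB

By definition F = SNR_in/SNR_out, so in dB: SNR_out = SNR_in − NF
SNR_out = 35.2 − 14.5 = 20.7 dB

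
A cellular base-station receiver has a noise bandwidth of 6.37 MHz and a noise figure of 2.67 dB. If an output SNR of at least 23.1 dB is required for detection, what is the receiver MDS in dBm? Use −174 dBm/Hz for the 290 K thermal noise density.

−80.2 dBm

Sensitivity = −174 + 10 log₁₀(B) + NF + SNR_min
= −174 + 68.04 + 2.67 + 23.1
= −80.19 dBm → −80.2 dBm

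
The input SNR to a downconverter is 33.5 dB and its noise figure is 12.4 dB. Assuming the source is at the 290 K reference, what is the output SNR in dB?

By definition F = SNR_in/SNR_out, so in dB: SNR_out = SNR_in − NF
SNR_out = 33.5 − 12.4 = 21.1 dB

21.1 dB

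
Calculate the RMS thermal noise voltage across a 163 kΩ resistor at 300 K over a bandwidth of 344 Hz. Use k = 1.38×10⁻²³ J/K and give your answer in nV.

V_n = √(4kTRB)
4kTRB = 4 × 1.38×10⁻²³ × 300 × 1.63×10⁵ × 3.44×10² = 9.29×10⁻¹³ V²
V_n = √(9.29×10⁻¹³) = 9.64×10⁻⁷ V = 964 nV

964 nV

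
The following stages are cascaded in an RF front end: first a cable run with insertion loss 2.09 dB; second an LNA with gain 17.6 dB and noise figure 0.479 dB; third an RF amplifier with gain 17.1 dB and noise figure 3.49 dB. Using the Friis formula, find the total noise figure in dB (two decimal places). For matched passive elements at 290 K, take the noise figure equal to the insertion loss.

2.65 dB

Convert to linear (a loss of L dB is a gain of −L dB): F_i = 10^(NF_i/10), G_i = 10^(G_i,dB/10)
  Stage 1: F_1 = 10^(2.09/10) = 1.618, G_1 = 10^(−2.09/10) = 0.6180
  Stage 2: F_2 = 10^(0.479/10) = 1.117, G_2 = 10^(17.6/10) = 57.54
  Stage 3: F_3 = 10^(3.49/10) = 2.234, G_3 = 10^(17.1/10) = 51.29
Friis cascade:
  F = 1.618 + (1.117 − 1)/0.6180 + (2.234 − 1)/35.56 = 1.841
NF = 10 log₁₀(1.841) = 2.65 dB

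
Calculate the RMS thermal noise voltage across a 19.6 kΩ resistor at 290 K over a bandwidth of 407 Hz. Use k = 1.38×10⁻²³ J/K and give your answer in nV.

V_n = √(4kTRB)
4kTRB = 4 × 1.38×10⁻²³ × 290 × 1.96×10⁴ × 4.07×10² = 1.28×10⁻¹³ V²
V_n = √(1.28×10⁻¹³) = 3.57×10⁻⁷ V = 357 nV

357 nV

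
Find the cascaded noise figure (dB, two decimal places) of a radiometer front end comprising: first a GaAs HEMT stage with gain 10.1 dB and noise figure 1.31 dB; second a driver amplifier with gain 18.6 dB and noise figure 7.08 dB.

2.44 dB

Convert to linear (a loss of L dB is a gain of −L dB): F_i = 10^(NF_i/10), G_i = 10^(G_i,dB/10)
  Stage 1: F_1 = 10^(1.31/10) = 1.352, G_1 = 10^(10.1/10) = 10.23
  Stage 2: F_2 = 10^(7.08/10) = 5.105, G_2 = 10^(18.6/10) = 72.44
Friis cascade:
  F = 1.352 + (5.105 − 1)/10.23 = 1.753
NF = 10 log₁₀(1.753) = 2.44 dB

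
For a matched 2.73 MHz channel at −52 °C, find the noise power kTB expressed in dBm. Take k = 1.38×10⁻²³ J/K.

−110.8 dBm

T = −52 °C + 273.15 = 221.15 K
P_n = kTB = 1.38×10⁻²³ × 221.15 × 2.73×10⁶ = 8.33×10⁻¹⁵ W
In dBm: 10 log₁₀(8.33×10⁻¹⁵ / 10⁻³) = −110.8 dBm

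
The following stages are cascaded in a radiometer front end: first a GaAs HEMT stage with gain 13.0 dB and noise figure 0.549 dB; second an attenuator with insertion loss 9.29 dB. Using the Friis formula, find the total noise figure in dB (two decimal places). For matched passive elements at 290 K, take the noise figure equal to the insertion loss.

Convert to linear (a loss of L dB is a gain of −L dB): F_i = 10^(NF_i/10), G_i = 10^(G_i,dB/10)
  Stage 1: F_1 = 10^(0.549/10) = 1.135, G_1 = 10^(13.0/10) = 19.95
  Stage 2: F_2 = 10^(9.29/10) = 8.492, G_2 = 10^(−9.29/10) = 0.1178
Friis cascade:
  F = 1.135 + (8.492 − 1)/19.95 = 1.510
NF = 10 log₁₀(1.510) = 1.79 dB

1.79 dB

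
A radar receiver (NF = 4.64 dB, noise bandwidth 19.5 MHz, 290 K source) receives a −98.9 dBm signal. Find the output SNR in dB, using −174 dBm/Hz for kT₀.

−2.4 dB

Noise floor: N = −174 + 10 log₁₀(B) + NF
10 log₁₀(1.95×10⁷) = 72.9 dB
N = −174 + 72.9 + 4.64 = −96.46 dBm
SNR = P_sig − N = −98.9 − (−96.46) = −2.44 dB → −2.4 dB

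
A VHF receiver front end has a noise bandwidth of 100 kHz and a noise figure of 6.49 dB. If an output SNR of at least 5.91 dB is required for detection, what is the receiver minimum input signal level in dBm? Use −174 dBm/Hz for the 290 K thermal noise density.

Sensitivity = −174 + 10 log₁₀(B) + NF + SNR_min
= −174 + 50 + 6.49 + 5.91
= −111.60 dBm → −111.6 dBm

−111.6 dBm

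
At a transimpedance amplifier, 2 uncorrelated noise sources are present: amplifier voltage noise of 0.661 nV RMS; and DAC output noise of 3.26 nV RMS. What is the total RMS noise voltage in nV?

Uncorrelated sources add in power (mean-square): V_tot = √(ΣV_i²)
V_tot = √[(6.61×10⁻¹⁰)² + (3.26×10⁻⁹)²] = 3.33×10⁻⁹ V = 3.33 nV

3.33 nV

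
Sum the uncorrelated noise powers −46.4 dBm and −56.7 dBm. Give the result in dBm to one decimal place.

Convert to linear, add, convert back:
P₁ = 2.29×10⁻⁸ W, P₂ = 2.14×10⁻⁹ W
P_tot = 2.50×10⁻⁸ W → 10 log₁₀(P_tot / 10⁻³) = −46.0 dBm

−46.0 dBm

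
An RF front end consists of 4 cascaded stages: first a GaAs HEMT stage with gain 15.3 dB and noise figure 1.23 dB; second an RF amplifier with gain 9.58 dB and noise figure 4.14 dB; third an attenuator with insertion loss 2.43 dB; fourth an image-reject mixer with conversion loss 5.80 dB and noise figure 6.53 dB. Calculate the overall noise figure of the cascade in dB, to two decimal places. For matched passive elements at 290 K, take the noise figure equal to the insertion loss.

Convert to linear (a loss of L dB is a gain of −L dB): F_i = 10^(NF_i/10), G_i = 10^(G_i,dB/10)
  Stage 1: F_1 = 10^(1.23/10) = 1.327, G_1 = 10^(15.3/10) = 33.88
  Stage 2: F_2 = 10^(4.14/10) = 2.594, G_2 = 10^(9.58/10) = 9.078
  Stage 3: F_3 = 10^(2.43/10) = 1.750, G_3 = 10^(−2.43/10) = 0.5715
  Stage 4: F_4 = 10^(6.53/10) = 4.498, G_4 = 10^(−5.80/10) = 0.2630
Friis cascade:
  F = 1.327 + (2.594 − 1)/33.88 + (1.750 − 1)/307.6 + (4.498 − 1)/175.8 = 1.397
NF = 10 log₁₀(1.397) = 1.45 dB

1.45 dB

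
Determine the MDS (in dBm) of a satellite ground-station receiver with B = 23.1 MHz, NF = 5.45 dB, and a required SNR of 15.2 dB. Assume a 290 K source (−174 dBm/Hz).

Sensitivity = −174 + 10 log₁₀(B) + NF + SNR_min
= −174 + 73.64 + 5.45 + 15.2
= −79.71 dBm → −79.7 dBm

−79.7 dBm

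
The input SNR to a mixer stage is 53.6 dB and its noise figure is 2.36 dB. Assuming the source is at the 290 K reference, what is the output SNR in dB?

51.24 dB

By definition F = SNR_in/SNR_out, so in dB: SNR_out = SNR_in − NF
SNR_out = 53.6 − 2.36 = 51.24 dB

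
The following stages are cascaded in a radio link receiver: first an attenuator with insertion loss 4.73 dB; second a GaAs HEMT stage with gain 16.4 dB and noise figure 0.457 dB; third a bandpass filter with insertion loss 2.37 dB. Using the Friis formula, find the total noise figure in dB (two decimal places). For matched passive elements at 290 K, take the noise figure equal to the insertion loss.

Convert to linear (a loss of L dB is a gain of −L dB): F_i = 10^(NF_i/10), G_i = 10^(G_i,dB/10)
  Stage 1: F_1 = 10^(4.73/10) = 2.972, G_1 = 10^(−4.73/10) = 0.3365
  Stage 2: F_2 = 10^(0.457/10) = 1.111, G_2 = 10^(16.4/10) = 43.65
  Stage 3: F_3 = 10^(2.37/10) = 1.726, G_3 = 10^(−2.37/10) = 0.5794
Friis cascade:
  F = 2.972 + (1.111 − 1)/0.3365 + (1.726 − 1)/14.69 = 3.351
NF = 10 log₁₀(3.351) = 5.25 dB

5.25 dB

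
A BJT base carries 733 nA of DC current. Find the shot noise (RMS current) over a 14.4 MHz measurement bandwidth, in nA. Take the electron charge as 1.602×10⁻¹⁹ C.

I_n = √(2qI·B)
2qI·B = 2 × 1.602×10⁻¹⁹ × 7.33×10⁻⁷ × 1.44×10⁷ = 3.38×10⁻¹⁸ A²
I_n = √(3.38×10⁻¹⁸) = 1.84×10⁻⁹ A = 1.84 nA

1.84 nA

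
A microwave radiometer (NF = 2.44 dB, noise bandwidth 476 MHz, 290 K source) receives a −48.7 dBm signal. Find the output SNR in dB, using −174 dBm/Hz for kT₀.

Noise floor: N = −174 + 10 log₁₀(B) + NF
10 log₁₀(4.76×10⁸) = 86.78 dB
N = −174 + 86.78 + 2.44 = −84.78 dBm
SNR = P_sig − N = −48.7 − (−84.78) = 36.08 dB → 36.1 dB

36.1 dB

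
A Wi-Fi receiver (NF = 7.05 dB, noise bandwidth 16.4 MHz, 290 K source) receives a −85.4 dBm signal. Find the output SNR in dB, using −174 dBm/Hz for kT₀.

9.4 dB

Noise floor: N = −174 + 10 log₁₀(B) + NF
10 log₁₀(1.64×10⁷) = 72.15 dB
N = −174 + 72.15 + 7.05 = −94.80 dBm
SNR = P_sig − N = −85.4 − (−94.80) = 9.40 dB → 9.4 dB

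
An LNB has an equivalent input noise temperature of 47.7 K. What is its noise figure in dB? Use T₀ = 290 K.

F = 1 + T_e/T₀ = 1 + 47.7/290 = 1.16448
NF = 10 log₁₀(1.16448) = 0.661 dB

0.661 dB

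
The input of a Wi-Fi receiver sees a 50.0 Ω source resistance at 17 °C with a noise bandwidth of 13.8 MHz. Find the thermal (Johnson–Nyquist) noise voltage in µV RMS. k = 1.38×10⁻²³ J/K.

3.32 µV

T = 17 °C + 273.15 = 290.15 K
V_n = √(4kTRB)
4kTRB = 4 × 1.38×10⁻²³ × 290.15 × 5.00×10¹ × 1.38×10⁷ = 1.11×10⁻¹¹ V²
V_n = √(1.11×10⁻¹¹) = 3.32×10⁻⁶ V = 3.32 µV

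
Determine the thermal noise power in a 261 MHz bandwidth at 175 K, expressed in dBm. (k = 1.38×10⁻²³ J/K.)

−92.0 dBm

P_n = kTB = 1.38×10⁻²³ × 175 × 2.61×10⁸ = 6.30×10⁻¹³ W
In dBm: 10 log₁₀(6.30×10⁻¹³ / 10⁻³) = −92.0 dBm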